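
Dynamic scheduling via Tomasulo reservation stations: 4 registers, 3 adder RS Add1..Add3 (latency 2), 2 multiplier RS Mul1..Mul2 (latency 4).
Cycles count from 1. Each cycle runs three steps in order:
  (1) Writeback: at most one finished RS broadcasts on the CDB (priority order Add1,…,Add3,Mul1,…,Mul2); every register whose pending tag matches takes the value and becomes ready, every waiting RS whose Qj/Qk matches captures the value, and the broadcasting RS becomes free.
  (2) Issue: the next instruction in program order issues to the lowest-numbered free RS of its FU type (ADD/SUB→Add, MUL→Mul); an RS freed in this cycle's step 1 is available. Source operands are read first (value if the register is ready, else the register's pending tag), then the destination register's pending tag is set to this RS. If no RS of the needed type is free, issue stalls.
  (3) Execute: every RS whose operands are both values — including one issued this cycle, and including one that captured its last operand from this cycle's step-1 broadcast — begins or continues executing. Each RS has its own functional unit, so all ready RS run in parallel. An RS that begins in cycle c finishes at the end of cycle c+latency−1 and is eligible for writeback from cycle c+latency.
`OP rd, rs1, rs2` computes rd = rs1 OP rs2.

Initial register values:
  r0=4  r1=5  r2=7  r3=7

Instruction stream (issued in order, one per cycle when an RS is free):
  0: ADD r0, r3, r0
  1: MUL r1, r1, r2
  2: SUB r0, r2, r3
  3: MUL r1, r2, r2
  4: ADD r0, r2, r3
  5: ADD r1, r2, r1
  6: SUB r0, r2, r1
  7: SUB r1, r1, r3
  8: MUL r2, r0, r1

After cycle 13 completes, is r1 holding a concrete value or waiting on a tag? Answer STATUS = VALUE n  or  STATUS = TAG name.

c1: issue ADD r0<-Add1 | r0:Add1,r1:5,r2:7,r3:7
c2: issue MUL r1<-Mul1 | r0:Add1,r1:Mul1,r2:7,r3:7
c3: CDB Add1=11; issue SUB r0<-Add1 | r0:Add1,r1:Mul1,r2:7,r3:7
c4: issue MUL r1<-Mul2 | r0:Add1,r1:Mul2,r2:7,r3:7
c5: CDB Add1=0; issue ADD r0<-Add1 | r0:Add1,r1:Mul2,r2:7,r3:7
c6: CDB Mul1=35; issue ADD r1<-Add2 | r0:Add1,r1:Add2,r2:7,r3:7
c7: CDB Add1=14; issue SUB r0<-Add1 | r0:Add1,r1:Add2,r2:7,r3:7
c8: CDB Mul2=49; issue SUB r1<-Add3 | r0:Add1,r1:Add3,r2:7,r3:7
c9: issue MUL r2<-Mul1 | r0:Add1,r1:Add3,r2:Mul1,r3:7
c10: CDB Add2=56 | r0:Add1,r1:Add3,r2:Mul1,r3:7
c11: - | r0:Add1,r1:Add3,r2:Mul1,r3:7
c12: CDB Add1=-49 | r0:-49,r1:Add3,r2:Mul1,r3:7
c13: CDB Add3=49 | r0:-49,r1:49,r2:Mul1,r3:7

STATUS = VALUE 49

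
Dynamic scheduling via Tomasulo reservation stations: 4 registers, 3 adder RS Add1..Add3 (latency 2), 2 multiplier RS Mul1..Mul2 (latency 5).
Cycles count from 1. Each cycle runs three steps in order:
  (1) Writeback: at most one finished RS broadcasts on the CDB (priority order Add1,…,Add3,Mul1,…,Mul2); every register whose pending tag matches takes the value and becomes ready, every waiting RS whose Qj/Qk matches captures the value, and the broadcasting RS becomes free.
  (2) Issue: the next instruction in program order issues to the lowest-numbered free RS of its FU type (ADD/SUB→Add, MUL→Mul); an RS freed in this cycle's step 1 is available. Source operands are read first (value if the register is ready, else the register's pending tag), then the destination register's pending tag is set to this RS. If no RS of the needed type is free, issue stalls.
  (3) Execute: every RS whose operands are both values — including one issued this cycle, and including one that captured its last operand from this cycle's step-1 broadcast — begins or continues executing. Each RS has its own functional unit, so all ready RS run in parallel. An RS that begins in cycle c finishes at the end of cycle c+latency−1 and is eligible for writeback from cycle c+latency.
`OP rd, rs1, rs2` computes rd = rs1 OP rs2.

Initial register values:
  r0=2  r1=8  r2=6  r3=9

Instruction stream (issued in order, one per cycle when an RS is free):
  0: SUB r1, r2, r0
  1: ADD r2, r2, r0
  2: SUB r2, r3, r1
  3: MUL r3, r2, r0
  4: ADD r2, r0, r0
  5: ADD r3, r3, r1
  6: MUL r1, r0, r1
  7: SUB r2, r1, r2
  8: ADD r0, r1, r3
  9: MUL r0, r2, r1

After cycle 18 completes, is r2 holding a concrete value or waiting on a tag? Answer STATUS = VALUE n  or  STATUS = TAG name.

STATUS = VALUE 4

  c1: issue SUB r1<-Add1  regs: r0:2,r1:Add1,r2:6,r3:9
  c2: issue ADD r2<-Add2  regs: r0:2,r1:Add1,r2:Add2,r3:9
  c3: CDB Add1=4; issue SUB r2<-Add1  regs: r0:2,r1:4,r2:Add1,r3:9
  c4: CDB Add2=8; issue MUL r3<-Mul1  regs: r0:2,r1:4,r2:Add1,r3:Mul1
  c5: CDB Add1=5; issue ADD r2<-Add1  regs: r0:2,r1:4,r2:Add1,r3:Mul1
  c6: issue ADD r3<-Add2  regs: r0:2,r1:4,r2:Add1,r3:Add2
  c7: CDB Add1=4; issue MUL r1<-Mul2  regs: r0:2,r1:Mul2,r2:4,r3:Add2
  c8: issue SUB r2<-Add1  regs: r0:2,r1:Mul2,r2:Add1,r3:Add2
  c9: issue ADD r0<-Add3  regs: r0:Add3,r1:Mul2,r2:Add1,r3:Add2
  c10: CDB Mul1=10; issue MUL r0<-Mul1  regs: r0:Mul1,r1:Mul2,r2:Add1,r3:Add2
  c11: -  regs: r0:Mul1,r1:Mul2,r2:Add1,r3:Add2
  c12: CDB Add2=14  regs: r0:Mul1,r1:Mul2,r2:Add1,r3:14
  c13: CDB Mul2=8  regs: r0:Mul1,r1:8,r2:Add1,r3:14
  c14: -  regs: r0:Mul1,r1:8,r2:Add1,r3:14
  c15: CDB Add1=4  regs: r0:Mul1,r1:8,r2:4,r3:14
  c16: CDB Add3=22  regs: r0:Mul1,r1:8,r2:4,r3:14
  c17: -  regs: r0:Mul1,r1:8,r2:4,r3:14
  c18: -  regs: r0:Mul1,r1:8,r2:4,r3:14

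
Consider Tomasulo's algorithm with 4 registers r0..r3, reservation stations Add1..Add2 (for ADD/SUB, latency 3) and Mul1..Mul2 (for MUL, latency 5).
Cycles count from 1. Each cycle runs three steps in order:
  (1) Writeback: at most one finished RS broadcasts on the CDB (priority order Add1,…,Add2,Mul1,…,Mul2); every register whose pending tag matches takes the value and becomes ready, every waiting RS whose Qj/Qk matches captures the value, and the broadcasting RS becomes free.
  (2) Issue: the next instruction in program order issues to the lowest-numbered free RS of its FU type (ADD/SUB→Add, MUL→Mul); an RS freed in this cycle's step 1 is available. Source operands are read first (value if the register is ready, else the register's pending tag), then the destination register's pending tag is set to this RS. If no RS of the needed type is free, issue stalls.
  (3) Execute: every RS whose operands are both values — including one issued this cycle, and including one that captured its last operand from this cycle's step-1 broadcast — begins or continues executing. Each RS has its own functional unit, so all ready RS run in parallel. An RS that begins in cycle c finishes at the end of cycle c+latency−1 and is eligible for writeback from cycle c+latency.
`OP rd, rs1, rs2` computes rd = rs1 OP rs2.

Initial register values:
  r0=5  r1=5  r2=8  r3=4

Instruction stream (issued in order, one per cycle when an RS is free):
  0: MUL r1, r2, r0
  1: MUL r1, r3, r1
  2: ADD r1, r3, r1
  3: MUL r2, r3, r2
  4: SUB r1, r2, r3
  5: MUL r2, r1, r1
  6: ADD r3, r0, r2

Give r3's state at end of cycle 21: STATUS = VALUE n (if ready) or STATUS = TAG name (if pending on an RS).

STATUS = TAG Add2

cycle 1: issue MUL r1<-Mul1 // r0:5,r1:Mul1,r2:8,r3:4
cycle 2: issue MUL r1<-Mul2 // r0:5,r1:Mul2,r2:8,r3:4
cycle 3: issue ADD r1<-Add1 // r0:5,r1:Add1,r2:8,r3:4
cycle 4: stall // r0:5,r1:Add1,r2:8,r3:4
cycle 5: stall // r0:5,r1:Add1,r2:8,r3:4
cycle 6: CDB Mul1=40; issue MUL r2<-Mul1 // r0:5,r1:Add1,r2:Mul1,r3:4
cycle 7: issue SUB r1<-Add2 // r0:5,r1:Add2,r2:Mul1,r3:4
cycle 8: stall // r0:5,r1:Add2,r2:Mul1,r3:4
cycle 9: stall // r0:5,r1:Add2,r2:Mul1,r3:4
cycle 10: stall // r0:5,r1:Add2,r2:Mul1,r3:4
cycle 11: CDB Mul1=32; issue MUL r2<-Mul1 // r0:5,r1:Add2,r2:Mul1,r3:4
cycle 12: CDB Mul2=160; stall // r0:5,r1:Add2,r2:Mul1,r3:4
cycle 13: stall // r0:5,r1:Add2,r2:Mul1,r3:4
cycle 14: CDB Add2=28; issue ADD r3<-Add2 // r0:5,r1:28,r2:Mul1,r3:Add2
cycle 15: CDB Add1=164 // r0:5,r1:28,r2:Mul1,r3:Add2
cycle 16: - // r0:5,r1:28,r2:Mul1,r3:Add2
cycle 17: - // r0:5,r1:28,r2:Mul1,r3:Add2
cycle 18: - // r0:5,r1:28,r2:Mul1,r3:Add2
cycle 19: CDB Mul1=784 // r0:5,r1:28,r2:784,r3:Add2
cycle 20: - // r0:5,r1:28,r2:784,r3:Add2
cycle 21: - // r0:5,r1:28,r2:784,r3:Add2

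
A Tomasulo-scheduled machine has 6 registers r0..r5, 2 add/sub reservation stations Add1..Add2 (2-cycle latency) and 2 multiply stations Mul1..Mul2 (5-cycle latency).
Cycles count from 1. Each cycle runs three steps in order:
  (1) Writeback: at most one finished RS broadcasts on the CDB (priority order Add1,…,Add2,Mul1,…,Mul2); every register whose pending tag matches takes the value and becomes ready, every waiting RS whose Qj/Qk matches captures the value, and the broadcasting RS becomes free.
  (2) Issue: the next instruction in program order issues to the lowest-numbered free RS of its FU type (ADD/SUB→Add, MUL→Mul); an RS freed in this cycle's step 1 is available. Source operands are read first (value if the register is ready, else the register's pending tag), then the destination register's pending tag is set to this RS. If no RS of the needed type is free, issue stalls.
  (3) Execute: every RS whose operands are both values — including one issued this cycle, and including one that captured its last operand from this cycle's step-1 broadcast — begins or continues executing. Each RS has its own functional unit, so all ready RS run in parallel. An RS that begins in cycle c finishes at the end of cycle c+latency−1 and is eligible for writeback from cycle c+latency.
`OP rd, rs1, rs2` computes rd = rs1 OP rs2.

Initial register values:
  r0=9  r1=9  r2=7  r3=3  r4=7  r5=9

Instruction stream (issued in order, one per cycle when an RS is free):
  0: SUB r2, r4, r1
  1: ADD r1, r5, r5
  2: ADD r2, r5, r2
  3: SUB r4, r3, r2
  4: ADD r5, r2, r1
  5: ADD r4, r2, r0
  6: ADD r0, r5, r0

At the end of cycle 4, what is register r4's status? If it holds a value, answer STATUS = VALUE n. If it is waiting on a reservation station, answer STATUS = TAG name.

STATUS = TAG Add2

cycle 1: issue SUB r2<-Add1 // r0:9,r1:9,r2:Add1,r3:3,r4:7,r5:9
cycle 2: issue ADD r1<-Add2 // r0:9,r1:Add2,r2:Add1,r3:3,r4:7,r5:9
cycle 3: CDB Add1=-2; issue ADD r2<-Add1 // r0:9,r1:Add2,r2:Add1,r3:3,r4:7,r5:9
cycle 4: CDB Add2=18; issue SUB r4<-Add2 // r0:9,r1:18,r2:Add1,r3:3,r4:Add2,r5:9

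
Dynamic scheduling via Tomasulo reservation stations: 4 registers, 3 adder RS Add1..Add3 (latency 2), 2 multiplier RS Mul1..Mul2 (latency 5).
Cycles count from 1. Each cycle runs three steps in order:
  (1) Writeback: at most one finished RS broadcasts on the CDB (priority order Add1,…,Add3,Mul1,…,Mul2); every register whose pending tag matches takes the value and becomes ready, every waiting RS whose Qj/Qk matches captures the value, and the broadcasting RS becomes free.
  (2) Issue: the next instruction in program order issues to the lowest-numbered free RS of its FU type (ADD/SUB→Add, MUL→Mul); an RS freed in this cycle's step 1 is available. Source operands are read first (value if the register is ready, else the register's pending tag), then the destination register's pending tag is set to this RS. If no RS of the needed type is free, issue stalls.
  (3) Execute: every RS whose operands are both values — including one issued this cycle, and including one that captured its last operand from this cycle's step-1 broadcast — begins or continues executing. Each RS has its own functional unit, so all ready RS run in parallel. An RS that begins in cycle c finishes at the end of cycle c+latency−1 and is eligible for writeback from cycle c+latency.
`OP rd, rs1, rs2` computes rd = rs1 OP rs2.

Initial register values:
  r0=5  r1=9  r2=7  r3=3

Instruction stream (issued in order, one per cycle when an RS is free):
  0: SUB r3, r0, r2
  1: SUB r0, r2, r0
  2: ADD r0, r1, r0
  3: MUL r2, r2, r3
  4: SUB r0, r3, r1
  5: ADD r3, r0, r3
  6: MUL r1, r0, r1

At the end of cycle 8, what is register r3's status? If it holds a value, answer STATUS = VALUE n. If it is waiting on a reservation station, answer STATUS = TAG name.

STATUS = TAG Add1

  c1: issue SUB r3<-Add1  regs: r0:5,r1:9,r2:7,r3:Add1
  c2: issue SUB r0<-Add2  regs: r0:Add2,r1:9,r2:7,r3:Add1
  c3: CDB Add1=-2; issue ADD r0<-Add1  regs: r0:Add1,r1:9,r2:7,r3:-2
  c4: CDB Add2=2; issue MUL r2<-Mul1  regs: r0:Add1,r1:9,r2:Mul1,r3:-2
  c5: issue SUB r0<-Add2  regs: r0:Add2,r1:9,r2:Mul1,r3:-2
  c6: CDB Add1=11; issue ADD r3<-Add1  regs: r0:Add2,r1:9,r2:Mul1,r3:Add1
  c7: CDB Add2=-11; issue MUL r1<-Mul2  regs: r0:-11,r1:Mul2,r2:Mul1,r3:Add1
  c8: -  regs: r0:-11,r1:Mul2,r2:Mul1,r3:Add1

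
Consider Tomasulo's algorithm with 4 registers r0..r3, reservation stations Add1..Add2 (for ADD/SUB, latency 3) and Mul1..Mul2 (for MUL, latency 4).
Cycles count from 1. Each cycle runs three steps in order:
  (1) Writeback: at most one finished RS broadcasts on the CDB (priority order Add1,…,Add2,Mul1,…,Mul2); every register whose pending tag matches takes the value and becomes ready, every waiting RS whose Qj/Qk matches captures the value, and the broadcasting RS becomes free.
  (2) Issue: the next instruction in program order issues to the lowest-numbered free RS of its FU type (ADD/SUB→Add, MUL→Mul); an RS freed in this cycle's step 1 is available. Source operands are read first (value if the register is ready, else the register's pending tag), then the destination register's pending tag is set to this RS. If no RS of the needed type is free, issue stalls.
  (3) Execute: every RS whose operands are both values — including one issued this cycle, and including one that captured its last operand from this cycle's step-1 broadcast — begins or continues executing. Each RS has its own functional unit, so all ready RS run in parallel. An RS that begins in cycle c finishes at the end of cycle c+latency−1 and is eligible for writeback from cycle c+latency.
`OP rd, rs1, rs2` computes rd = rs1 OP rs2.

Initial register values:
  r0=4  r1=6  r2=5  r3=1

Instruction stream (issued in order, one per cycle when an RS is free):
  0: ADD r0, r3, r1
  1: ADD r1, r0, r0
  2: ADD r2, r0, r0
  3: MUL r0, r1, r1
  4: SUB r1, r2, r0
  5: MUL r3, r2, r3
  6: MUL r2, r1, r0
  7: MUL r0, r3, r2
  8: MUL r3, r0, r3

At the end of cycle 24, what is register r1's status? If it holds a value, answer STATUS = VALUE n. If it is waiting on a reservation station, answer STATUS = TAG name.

  c1: issue ADD r0<-Add1  regs: r0:Add1,r1:6,r2:5,r3:1
  c2: issue ADD r1<-Add2  regs: r0:Add1,r1:Add2,r2:5,r3:1
  c3: stall  regs: r0:Add1,r1:Add2,r2:5,r3:1
  c4: CDB Add1=7; issue ADD r2<-Add1  regs: r0:7,r1:Add2,r2:Add1,r3:1
  c5: issue MUL r0<-Mul1  regs: r0:Mul1,r1:Add2,r2:Add1,r3:1
  c6: stall  regs: r0:Mul1,r1:Add2,r2:Add1,r3:1
  c7: CDB Add1=14; issue SUB r1<-Add1  regs: r0:Mul1,r1:Add1,r2:14,r3:1
  c8: CDB Add2=14; issue MUL r3<-Mul2  regs: r0:Mul1,r1:Add1,r2:14,r3:Mul2
  c9: stall  regs: r0:Mul1,r1:Add1,r2:14,r3:Mul2
  c10: stall  regs: r0:Mul1,r1:Add1,r2:14,r3:Mul2
  c11: stall  regs: r0:Mul1,r1:Add1,r2:14,r3:Mul2
  c12: CDB Mul1=196; issue MUL r2<-Mul1  regs: r0:196,r1:Add1,r2:Mul1,r3:Mul2
  c13: CDB Mul2=14; issue MUL r0<-Mul2  regs: r0:Mul2,r1:Add1,r2:Mul1,r3:14
  c14: stall  regs: r0:Mul2,r1:Add1,r2:Mul1,r3:14
  c15: CDB Add1=-182; stall  regs: r0:Mul2,r1:-182,r2:Mul1,r3:14
  c16: stall  regs: r0:Mul2,r1:-182,r2:Mul1,r3:14
  c17: stall  regs: r0:Mul2,r1:-182,r2:Mul1,r3:14
  c18: stall  regs: r0:Mul2,r1:-182,r2:Mul1,r3:14
  c19: CDB Mul1=-35672; issue MUL r3<-Mul1  regs: r0:Mul2,r1:-182,r2:-35672,r3:Mul1
  c20: -  regs: r0:Mul2,r1:-182,r2:-35672,r3:Mul1
  c21: -  regs: r0:Mul2,r1:-182,r2:-35672,r3:Mul1
  c22: -  regs: r0:Mul2,r1:-182,r2:-35672,r3:Mul1
  c23: CDB Mul2=-499408  regs: r0:-499408,r1:-182,r2:-35672,r3:Mul1
  c24: -  regs: r0:-499408,r1:-182,r2:-35672,r3:Mul1

STATUS = VALUE -182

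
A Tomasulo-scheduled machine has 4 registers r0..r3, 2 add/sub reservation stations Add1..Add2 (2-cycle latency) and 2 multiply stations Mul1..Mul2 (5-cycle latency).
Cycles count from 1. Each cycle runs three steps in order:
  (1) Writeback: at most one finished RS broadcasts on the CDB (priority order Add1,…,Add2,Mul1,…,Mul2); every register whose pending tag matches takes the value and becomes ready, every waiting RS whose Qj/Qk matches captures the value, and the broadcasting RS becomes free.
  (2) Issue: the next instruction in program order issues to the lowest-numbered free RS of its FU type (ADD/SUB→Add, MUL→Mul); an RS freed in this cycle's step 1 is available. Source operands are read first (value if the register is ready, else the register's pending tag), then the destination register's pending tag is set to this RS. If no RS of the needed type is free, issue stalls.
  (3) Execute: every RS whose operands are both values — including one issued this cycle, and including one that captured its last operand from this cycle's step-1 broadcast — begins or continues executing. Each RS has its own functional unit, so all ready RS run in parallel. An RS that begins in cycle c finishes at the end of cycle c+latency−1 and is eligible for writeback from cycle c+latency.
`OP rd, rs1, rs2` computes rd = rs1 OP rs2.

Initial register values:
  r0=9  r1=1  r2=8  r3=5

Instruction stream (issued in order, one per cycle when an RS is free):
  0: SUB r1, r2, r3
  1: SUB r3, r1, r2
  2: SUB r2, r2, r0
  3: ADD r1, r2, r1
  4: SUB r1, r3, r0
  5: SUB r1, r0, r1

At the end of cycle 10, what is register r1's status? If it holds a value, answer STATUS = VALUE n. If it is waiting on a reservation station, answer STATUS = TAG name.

c1: issue SUB r1<-Add1 | r0:9,r1:Add1,r2:8,r3:5
c2: issue SUB r3<-Add2 | r0:9,r1:Add1,r2:8,r3:Add2
c3: CDB Add1=3; issue SUB r2<-Add1 | r0:9,r1:3,r2:Add1,r3:Add2
c4: stall | r0:9,r1:3,r2:Add1,r3:Add2
c5: CDB Add1=-1; issue ADD r1<-Add1 | r0:9,r1:Add1,r2:-1,r3:Add2
c6: CDB Add2=-5; issue SUB r1<-Add2 | r0:9,r1:Add2,r2:-1,r3:-5
c7: CDB Add1=2; issue SUB r1<-Add1 | r0:9,r1:Add1,r2:-1,r3:-5
c8: CDB Add2=-14 | r0:9,r1:Add1,r2:-1,r3:-5
c9: - | r0:9,r1:Add1,r2:-1,r3:-5
c10: CDB Add1=23 | r0:9,r1:23,r2:-1,r3:-5

STATUS = VALUE 23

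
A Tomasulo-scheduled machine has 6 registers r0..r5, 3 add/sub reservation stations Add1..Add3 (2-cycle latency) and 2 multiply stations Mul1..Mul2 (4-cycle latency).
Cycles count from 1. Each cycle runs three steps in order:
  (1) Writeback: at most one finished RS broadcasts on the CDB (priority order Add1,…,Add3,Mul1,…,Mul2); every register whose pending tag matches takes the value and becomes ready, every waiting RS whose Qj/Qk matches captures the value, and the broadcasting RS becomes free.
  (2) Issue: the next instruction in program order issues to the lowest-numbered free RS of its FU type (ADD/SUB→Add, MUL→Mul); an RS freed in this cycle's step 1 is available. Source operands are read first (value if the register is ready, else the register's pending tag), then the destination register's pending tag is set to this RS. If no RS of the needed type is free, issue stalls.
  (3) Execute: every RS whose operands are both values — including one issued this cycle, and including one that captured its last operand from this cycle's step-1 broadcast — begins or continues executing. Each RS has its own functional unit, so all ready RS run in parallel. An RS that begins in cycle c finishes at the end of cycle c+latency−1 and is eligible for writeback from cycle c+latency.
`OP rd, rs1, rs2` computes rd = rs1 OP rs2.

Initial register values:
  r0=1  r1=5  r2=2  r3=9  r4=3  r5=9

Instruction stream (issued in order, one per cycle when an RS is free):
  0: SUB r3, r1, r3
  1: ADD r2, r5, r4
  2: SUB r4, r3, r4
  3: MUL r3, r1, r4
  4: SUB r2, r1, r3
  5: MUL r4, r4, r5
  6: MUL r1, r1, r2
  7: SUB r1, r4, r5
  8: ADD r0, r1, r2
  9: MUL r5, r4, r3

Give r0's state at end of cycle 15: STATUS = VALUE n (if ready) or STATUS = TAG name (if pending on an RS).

STATUS = VALUE -32

  c1: issue SUB r3<-Add1  regs: r0:1,r1:5,r2:2,r3:Add1,r4:3,r5:9
  c2: issue ADD r2<-Add2  regs: r0:1,r1:5,r2:Add2,r3:Add1,r4:3,r5:9
  c3: CDB Add1=-4; issue SUB r4<-Add1  regs: r0:1,r1:5,r2:Add2,r3:-4,r4:Add1,r5:9
  c4: CDB Add2=12; issue MUL r3<-Mul1  regs: r0:1,r1:5,r2:12,r3:Mul1,r4:Add1,r5:9
  c5: CDB Add1=-7; issue SUB r2<-Add1  regs: r0:1,r1:5,r2:Add1,r3:Mul1,r4:-7,r5:9
  c6: issue MUL r4<-Mul2  regs: r0:1,r1:5,r2:Add1,r3:Mul1,r4:Mul2,r5:9
  c7: stall  regs: r0:1,r1:5,r2:Add1,r3:Mul1,r4:Mul2,r5:9
  c8: stall  regs: r0:1,r1:5,r2:Add1,r3:Mul1,r4:Mul2,r5:9
  c9: CDB Mul1=-35; issue MUL r1<-Mul1  regs: r0:1,r1:Mul1,r2:Add1,r3:-35,r4:Mul2,r5:9
  c10: CDB Mul2=-63; issue SUB r1<-Add2  regs: r0:1,r1:Add2,r2:Add1,r3:-35,r4:-63,r5:9
  c11: CDB Add1=40; issue ADD r0<-Add1  regs: r0:Add1,r1:Add2,r2:40,r3:-35,r4:-63,r5:9
  c12: CDB Add2=-72; issue MUL r5<-Mul2  regs: r0:Add1,r1:-72,r2:40,r3:-35,r4:-63,r5:Mul2
  c13: -  regs: r0:Add1,r1:-72,r2:40,r3:-35,r4:-63,r5:Mul2
  c14: CDB Add1=-32  regs: r0:-32,r1:-72,r2:40,r3:-35,r4:-63,r5:Mul2
  c15: CDB Mul1=200  regs: r0:-32,r1:-72,r2:40,r3:-35,r4:-63,r5:Mul2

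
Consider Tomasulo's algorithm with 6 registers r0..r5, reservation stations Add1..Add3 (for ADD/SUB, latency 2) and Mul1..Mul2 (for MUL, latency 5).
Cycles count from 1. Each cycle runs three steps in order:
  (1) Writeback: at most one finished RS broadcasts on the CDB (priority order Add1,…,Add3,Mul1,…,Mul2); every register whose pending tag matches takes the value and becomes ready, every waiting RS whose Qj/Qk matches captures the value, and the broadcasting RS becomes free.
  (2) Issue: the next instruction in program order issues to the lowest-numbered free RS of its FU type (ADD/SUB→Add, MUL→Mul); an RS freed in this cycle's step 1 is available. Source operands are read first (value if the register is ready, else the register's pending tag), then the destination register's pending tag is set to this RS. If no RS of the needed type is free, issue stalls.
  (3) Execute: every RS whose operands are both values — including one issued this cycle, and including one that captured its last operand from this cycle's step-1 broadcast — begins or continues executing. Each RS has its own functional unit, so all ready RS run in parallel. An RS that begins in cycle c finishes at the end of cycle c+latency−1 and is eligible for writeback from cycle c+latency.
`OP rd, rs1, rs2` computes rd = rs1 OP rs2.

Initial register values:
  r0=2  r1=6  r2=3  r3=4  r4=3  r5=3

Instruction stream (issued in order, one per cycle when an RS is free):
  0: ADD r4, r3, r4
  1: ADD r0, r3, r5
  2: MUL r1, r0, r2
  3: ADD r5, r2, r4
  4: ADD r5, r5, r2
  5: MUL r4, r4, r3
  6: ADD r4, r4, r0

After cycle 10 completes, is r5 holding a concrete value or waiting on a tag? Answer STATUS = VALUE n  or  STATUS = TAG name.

STATUS = VALUE 13

c1: issue ADD r4<-Add1 | r0:2,r1:6,r2:3,r3:4,r4:Add1,r5:3
c2: issue ADD r0<-Add2 | r0:Add2,r1:6,r2:3,r3:4,r4:Add1,r5:3
c3: CDB Add1=7; issue MUL r1<-Mul1 | r0:Add2,r1:Mul1,r2:3,r3:4,r4:7,r5:3
c4: CDB Add2=7; issue ADD r5<-Add1 | r0:7,r1:Mul1,r2:3,r3:4,r4:7,r5:Add1
c5: issue ADD r5<-Add2 | r0:7,r1:Mul1,r2:3,r3:4,r4:7,r5:Add2
c6: CDB Add1=10; issue MUL r4<-Mul2 | r0:7,r1:Mul1,r2:3,r3:4,r4:Mul2,r5:Add2
c7: issue ADD r4<-Add1 | r0:7,r1:Mul1,r2:3,r3:4,r4:Add1,r5:Add2
c8: CDB Add2=13 | r0:7,r1:Mul1,r2:3,r3:4,r4:Add1,r5:13
c9: CDB Mul1=21 | r0:7,r1:21,r2:3,r3:4,r4:Add1,r5:13
c10: - | r0:7,r1:21,r2:3,r3:4,r4:Add1,r5:13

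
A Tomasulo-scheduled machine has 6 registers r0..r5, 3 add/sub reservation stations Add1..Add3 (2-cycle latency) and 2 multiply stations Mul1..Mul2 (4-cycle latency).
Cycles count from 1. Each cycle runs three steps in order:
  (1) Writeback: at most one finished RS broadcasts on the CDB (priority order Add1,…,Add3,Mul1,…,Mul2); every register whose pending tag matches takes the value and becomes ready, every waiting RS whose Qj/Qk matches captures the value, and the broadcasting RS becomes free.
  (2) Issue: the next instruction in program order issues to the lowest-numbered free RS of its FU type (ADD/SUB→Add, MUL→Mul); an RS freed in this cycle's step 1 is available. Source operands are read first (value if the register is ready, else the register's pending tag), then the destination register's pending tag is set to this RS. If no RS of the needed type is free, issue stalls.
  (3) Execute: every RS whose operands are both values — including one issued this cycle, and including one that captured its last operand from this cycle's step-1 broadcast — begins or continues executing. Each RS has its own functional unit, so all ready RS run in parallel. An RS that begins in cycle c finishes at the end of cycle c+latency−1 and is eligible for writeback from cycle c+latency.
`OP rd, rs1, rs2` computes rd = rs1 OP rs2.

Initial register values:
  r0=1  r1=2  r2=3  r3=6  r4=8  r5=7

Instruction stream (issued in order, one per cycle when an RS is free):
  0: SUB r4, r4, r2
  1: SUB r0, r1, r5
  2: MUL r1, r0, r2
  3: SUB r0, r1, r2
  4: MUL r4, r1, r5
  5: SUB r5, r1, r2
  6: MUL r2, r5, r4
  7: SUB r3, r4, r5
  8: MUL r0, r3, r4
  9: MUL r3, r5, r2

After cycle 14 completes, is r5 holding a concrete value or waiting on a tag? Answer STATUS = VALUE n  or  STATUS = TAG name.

c1: issue SUB r4<-Add1 | r0:1,r1:2,r2:3,r3:6,r4:Add1,r5:7
c2: issue SUB r0<-Add2 | r0:Add2,r1:2,r2:3,r3:6,r4:Add1,r5:7
c3: CDB Add1=5; issue MUL r1<-Mul1 | r0:Add2,r1:Mul1,r2:3,r3:6,r4:5,r5:7
c4: CDB Add2=-5; issue SUB r0<-Add1 | r0:Add1,r1:Mul1,r2:3,r3:6,r4:5,r5:7
c5: issue MUL r4<-Mul2 | r0:Add1,r1:Mul1,r2:3,r3:6,r4:Mul2,r5:7
c6: issue SUB r5<-Add2 | r0:Add1,r1:Mul1,r2:3,r3:6,r4:Mul2,r5:Add2
c7: stall | r0:Add1,r1:Mul1,r2:3,r3:6,r4:Mul2,r5:Add2
c8: CDB Mul1=-15; issue MUL r2<-Mul1 | r0:Add1,r1:-15,r2:Mul1,r3:6,r4:Mul2,r5:Add2
c9: issue SUB r3<-Add3 | r0:Add1,r1:-15,r2:Mul1,r3:Add3,r4:Mul2,r5:Add2
c10: CDB Add1=-18; stall | r0:-18,r1:-15,r2:Mul1,r3:Add3,r4:Mul2,r5:Add2
c11: CDB Add2=-18; stall | r0:-18,r1:-15,r2:Mul1,r3:Add3,r4:Mul2,r5:-18
c12: CDB Mul2=-105; issue MUL r0<-Mul2 | r0:Mul2,r1:-15,r2:Mul1,r3:Add3,r4:-105,r5:-18
c13: stall | r0:Mul2,r1:-15,r2:Mul1,r3:Add3,r4:-105,r5:-18
c14: CDB Add3=-87; stall | r0:Mul2,r1:-15,r2:Mul1,r3:-87,r4:-105,r5:-18

STATUS = VALUE -18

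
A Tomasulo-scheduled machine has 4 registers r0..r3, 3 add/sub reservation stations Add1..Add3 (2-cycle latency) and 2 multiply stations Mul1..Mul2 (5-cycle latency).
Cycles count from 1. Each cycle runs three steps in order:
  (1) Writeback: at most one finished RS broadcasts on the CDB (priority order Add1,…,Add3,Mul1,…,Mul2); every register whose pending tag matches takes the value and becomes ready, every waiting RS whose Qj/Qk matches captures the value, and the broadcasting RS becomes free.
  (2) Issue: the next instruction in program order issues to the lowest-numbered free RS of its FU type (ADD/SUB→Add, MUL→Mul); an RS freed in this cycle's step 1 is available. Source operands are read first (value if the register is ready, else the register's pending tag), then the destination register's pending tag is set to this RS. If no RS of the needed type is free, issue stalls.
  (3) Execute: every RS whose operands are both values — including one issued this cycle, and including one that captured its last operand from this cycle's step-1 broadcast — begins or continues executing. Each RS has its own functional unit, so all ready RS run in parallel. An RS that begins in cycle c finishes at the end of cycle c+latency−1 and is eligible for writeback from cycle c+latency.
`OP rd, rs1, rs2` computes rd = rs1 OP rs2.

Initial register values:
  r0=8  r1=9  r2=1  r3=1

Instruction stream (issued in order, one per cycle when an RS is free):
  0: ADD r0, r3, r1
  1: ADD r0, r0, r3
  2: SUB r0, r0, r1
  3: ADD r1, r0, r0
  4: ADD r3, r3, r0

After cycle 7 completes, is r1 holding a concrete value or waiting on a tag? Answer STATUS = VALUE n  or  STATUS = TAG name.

cycle 1: issue ADD r0<-Add1 // r0:Add1,r1:9,r2:1,r3:1
cycle 2: issue ADD r0<-Add2 // r0:Add2,r1:9,r2:1,r3:1
cycle 3: CDB Add1=10; issue SUB r0<-Add1 // r0:Add1,r1:9,r2:1,r3:1
cycle 4: issue ADD r1<-Add3 // r0:Add1,r1:Add3,r2:1,r3:1
cycle 5: CDB Add2=11; issue ADD r3<-Add2 // r0:Add1,r1:Add3,r2:1,r3:Add2
cycle 6: - // r0:Add1,r1:Add3,r2:1,r3:Add2
cycle 7: CDB Add1=2 // r0:2,r1:Add3,r2:1,r3:Add2

STATUS = TAG Add3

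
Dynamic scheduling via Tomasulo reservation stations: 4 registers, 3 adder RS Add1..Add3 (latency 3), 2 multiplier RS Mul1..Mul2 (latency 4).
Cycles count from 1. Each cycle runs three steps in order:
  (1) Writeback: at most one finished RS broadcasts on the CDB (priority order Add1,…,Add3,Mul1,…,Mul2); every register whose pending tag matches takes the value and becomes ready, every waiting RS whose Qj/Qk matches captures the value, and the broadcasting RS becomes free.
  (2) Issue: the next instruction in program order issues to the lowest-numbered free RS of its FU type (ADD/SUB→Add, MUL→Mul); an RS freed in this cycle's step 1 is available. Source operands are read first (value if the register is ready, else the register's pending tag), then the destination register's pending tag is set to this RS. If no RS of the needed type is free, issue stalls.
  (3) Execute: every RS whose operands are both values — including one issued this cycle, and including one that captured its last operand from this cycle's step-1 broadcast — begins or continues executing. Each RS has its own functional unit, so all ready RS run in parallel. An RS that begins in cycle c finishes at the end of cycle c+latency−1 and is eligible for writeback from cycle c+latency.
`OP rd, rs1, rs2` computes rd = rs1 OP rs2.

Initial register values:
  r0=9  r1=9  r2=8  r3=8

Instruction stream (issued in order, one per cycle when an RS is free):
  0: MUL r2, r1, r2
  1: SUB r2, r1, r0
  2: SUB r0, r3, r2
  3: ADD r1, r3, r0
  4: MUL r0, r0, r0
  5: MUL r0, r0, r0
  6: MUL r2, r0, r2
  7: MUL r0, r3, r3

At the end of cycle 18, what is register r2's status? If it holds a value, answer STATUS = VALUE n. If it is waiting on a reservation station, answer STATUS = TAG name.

c1: issue MUL r2<-Mul1 | r0:9,r1:9,r2:Mul1,r3:8
c2: issue SUB r2<-Add1 | r0:9,r1:9,r2:Add1,r3:8
c3: issue SUB r0<-Add2 | r0:Add2,r1:9,r2:Add1,r3:8
c4: issue ADD r1<-Add3 | r0:Add2,r1:Add3,r2:Add1,r3:8
c5: CDB Add1=0; issue MUL r0<-Mul2 | r0:Mul2,r1:Add3,r2:0,r3:8
c6: CDB Mul1=72; issue MUL r0<-Mul1 | r0:Mul1,r1:Add3,r2:0,r3:8
c7: stall | r0:Mul1,r1:Add3,r2:0,r3:8
c8: CDB Add2=8; stall | r0:Mul1,r1:Add3,r2:0,r3:8
c9: stall | r0:Mul1,r1:Add3,r2:0,r3:8
c10: stall | r0:Mul1,r1:Add3,r2:0,r3:8
c11: CDB Add3=16; stall | r0:Mul1,r1:16,r2:0,r3:8
c12: CDB Mul2=64; issue MUL r2<-Mul2 | r0:Mul1,r1:16,r2:Mul2,r3:8
c13: stall | r0:Mul1,r1:16,r2:Mul2,r3:8
c14: stall | r0:Mul1,r1:16,r2:Mul2,r3:8
c15: stall | r0:Mul1,r1:16,r2:Mul2,r3:8
c16: CDB Mul1=4096; issue MUL r0<-Mul1 | r0:Mul1,r1:16,r2:Mul2,r3:8
c17: - | r0:Mul1,r1:16,r2:Mul2,r3:8
c18: - | r0:Mul1,r1:16,r2:Mul2,r3:8

STATUS = TAG Mul2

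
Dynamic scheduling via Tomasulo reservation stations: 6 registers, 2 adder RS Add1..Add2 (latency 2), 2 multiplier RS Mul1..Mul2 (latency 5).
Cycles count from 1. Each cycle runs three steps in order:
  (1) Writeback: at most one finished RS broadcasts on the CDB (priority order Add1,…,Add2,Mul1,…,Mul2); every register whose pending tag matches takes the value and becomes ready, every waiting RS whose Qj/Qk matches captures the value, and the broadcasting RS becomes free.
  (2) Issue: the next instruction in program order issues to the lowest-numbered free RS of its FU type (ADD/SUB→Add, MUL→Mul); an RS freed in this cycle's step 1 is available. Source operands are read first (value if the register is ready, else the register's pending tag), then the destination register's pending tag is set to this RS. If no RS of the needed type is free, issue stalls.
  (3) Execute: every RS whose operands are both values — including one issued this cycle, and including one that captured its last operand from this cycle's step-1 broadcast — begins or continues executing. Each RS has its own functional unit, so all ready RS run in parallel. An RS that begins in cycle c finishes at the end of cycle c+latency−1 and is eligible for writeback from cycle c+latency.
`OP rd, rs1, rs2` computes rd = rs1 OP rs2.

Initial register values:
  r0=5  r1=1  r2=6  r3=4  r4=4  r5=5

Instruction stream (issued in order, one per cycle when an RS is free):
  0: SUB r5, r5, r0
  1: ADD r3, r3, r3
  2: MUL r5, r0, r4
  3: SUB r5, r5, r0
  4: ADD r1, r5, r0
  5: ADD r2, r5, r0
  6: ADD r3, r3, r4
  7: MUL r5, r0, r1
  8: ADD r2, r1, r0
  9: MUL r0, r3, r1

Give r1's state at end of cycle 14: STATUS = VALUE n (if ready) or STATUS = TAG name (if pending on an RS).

STATUS = VALUE 20

  c1: issue SUB r5<-Add1  regs: r0:5,r1:1,r2:6,r3:4,r4:4,r5:Add1
  c2: issue ADD r3<-Add2  regs: r0:5,r1:1,r2:6,r3:Add2,r4:4,r5:Add1
  c3: CDB Add1=0; issue MUL r5<-Mul1  regs: r0:5,r1:1,r2:6,r3:Add2,r4:4,r5:Mul1
  c4: CDB Add2=8; issue SUB r5<-Add1  regs: r0:5,r1:1,r2:6,r3:8,r4:4,r5:Add1
  c5: issue ADD r1<-Add2  regs: r0:5,r1:Add2,r2:6,r3:8,r4:4,r5:Add1
  c6: stall  regs: r0:5,r1:Add2,r2:6,r3:8,r4:4,r5:Add1
  c7: stall  regs: r0:5,r1:Add2,r2:6,r3:8,r4:4,r5:Add1
  c8: CDB Mul1=20; stall  regs: r0:5,r1:Add2,r2:6,r3:8,r4:4,r5:Add1
  c9: stall  regs: r0:5,r1:Add2,r2:6,r3:8,r4:4,r5:Add1
  c10: CDB Add1=15; issue ADD r2<-Add1  regs: r0:5,r1:Add2,r2:Add1,r3:8,r4:4,r5:15
  c11: stall  regs: r0:5,r1:Add2,r2:Add1,r3:8,r4:4,r5:15
  c12: CDB Add1=20; issue ADD r3<-Add1  regs: r0:5,r1:Add2,r2:20,r3:Add1,r4:4,r5:15
  c13: CDB Add2=20; issue MUL r5<-Mul1  regs: r0:5,r1:20,r2:20,r3:Add1,r4:4,r5:Mul1
  c14: CDB Add1=12; issue ADD r2<-Add1  regs: r0:5,r1:20,r2:Add1,r3:12,r4:4,r5:Mul1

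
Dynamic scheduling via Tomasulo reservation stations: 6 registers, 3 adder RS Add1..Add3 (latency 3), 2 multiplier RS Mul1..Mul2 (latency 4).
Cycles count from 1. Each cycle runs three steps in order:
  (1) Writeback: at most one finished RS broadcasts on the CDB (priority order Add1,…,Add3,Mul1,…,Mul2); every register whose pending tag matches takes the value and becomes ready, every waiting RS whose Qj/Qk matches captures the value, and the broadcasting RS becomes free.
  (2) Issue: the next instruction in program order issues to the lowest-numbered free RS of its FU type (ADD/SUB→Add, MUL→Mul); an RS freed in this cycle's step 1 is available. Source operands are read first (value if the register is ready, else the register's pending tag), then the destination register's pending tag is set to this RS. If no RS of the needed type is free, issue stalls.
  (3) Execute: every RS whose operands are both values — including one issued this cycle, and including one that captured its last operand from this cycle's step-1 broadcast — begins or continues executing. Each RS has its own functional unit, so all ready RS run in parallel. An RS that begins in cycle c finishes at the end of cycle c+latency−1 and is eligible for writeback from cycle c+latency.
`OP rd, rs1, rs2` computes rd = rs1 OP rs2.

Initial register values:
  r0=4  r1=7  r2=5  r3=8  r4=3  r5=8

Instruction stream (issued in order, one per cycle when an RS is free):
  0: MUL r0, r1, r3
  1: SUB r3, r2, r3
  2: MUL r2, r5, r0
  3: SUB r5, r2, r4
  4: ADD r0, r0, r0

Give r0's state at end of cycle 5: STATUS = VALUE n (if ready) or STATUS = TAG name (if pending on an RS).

STATUS = TAG Add1

c1: issue MUL r0<-Mul1 | r0:Mul1,r1:7,r2:5,r3:8,r4:3,r5:8
c2: issue SUB r3<-Add1 | r0:Mul1,r1:7,r2:5,r3:Add1,r4:3,r5:8
c3: issue MUL r2<-Mul2 | r0:Mul1,r1:7,r2:Mul2,r3:Add1,r4:3,r5:8
c4: issue SUB r5<-Add2 | r0:Mul1,r1:7,r2:Mul2,r3:Add1,r4:3,r5:Add2
c5: CDB Add1=-3; issue ADD r0<-Add1 | r0:Add1,r1:7,r2:Mul2,r3:-3,r4:3,r5:Add2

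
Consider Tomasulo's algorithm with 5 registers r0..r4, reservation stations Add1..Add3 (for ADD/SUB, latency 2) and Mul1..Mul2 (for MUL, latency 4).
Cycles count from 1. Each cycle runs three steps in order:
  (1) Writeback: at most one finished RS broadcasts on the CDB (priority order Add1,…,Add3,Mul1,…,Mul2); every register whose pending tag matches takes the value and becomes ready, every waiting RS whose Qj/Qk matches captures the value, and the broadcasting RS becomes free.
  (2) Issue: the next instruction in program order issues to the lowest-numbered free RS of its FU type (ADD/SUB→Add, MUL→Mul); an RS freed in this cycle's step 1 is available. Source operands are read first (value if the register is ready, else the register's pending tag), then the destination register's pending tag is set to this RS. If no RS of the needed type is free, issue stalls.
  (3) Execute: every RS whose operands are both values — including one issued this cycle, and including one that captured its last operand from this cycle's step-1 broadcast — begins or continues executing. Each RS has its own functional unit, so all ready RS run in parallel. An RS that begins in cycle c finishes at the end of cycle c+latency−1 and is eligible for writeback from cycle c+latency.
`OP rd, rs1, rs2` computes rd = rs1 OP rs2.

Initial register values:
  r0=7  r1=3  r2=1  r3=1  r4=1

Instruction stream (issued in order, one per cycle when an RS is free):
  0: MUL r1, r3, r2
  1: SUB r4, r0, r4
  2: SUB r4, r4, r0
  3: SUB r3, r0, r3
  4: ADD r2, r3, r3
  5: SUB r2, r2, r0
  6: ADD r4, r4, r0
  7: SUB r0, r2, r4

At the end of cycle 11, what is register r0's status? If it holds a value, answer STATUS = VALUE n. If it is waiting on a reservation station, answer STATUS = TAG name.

cycle 1: issue MUL r1<-Mul1 // r0:7,r1:Mul1,r2:1,r3:1,r4:1
cycle 2: issue SUB r4<-Add1 // r0:7,r1:Mul1,r2:1,r3:1,r4:Add1
cycle 3: issue SUB r4<-Add2 // r0:7,r1:Mul1,r2:1,r3:1,r4:Add2
cycle 4: CDB Add1=6; issue SUB r3<-Add1 // r0:7,r1:Mul1,r2:1,r3:Add1,r4:Add2
cycle 5: CDB Mul1=1; issue ADD r2<-Add3 // r0:7,r1:1,r2:Add3,r3:Add1,r4:Add2
cycle 6: CDB Add1=6; issue SUB r2<-Add1 // r0:7,r1:1,r2:Add1,r3:6,r4:Add2
cycle 7: CDB Add2=-1; issue ADD r4<-Add2 // r0:7,r1:1,r2:Add1,r3:6,r4:Add2
cycle 8: CDB Add3=12; issue SUB r0<-Add3 // r0:Add3,r1:1,r2:Add1,r3:6,r4:Add2
cycle 9: CDB Add2=6 // r0:Add3,r1:1,r2:Add1,r3:6,r4:6
cycle 10: CDB Add1=5 // r0:Add3,r1:1,r2:5,r3:6,r4:6
cycle 11: - // r0:Add3,r1:1,r2:5,r3:6,r4:6

STATUS = TAG Add3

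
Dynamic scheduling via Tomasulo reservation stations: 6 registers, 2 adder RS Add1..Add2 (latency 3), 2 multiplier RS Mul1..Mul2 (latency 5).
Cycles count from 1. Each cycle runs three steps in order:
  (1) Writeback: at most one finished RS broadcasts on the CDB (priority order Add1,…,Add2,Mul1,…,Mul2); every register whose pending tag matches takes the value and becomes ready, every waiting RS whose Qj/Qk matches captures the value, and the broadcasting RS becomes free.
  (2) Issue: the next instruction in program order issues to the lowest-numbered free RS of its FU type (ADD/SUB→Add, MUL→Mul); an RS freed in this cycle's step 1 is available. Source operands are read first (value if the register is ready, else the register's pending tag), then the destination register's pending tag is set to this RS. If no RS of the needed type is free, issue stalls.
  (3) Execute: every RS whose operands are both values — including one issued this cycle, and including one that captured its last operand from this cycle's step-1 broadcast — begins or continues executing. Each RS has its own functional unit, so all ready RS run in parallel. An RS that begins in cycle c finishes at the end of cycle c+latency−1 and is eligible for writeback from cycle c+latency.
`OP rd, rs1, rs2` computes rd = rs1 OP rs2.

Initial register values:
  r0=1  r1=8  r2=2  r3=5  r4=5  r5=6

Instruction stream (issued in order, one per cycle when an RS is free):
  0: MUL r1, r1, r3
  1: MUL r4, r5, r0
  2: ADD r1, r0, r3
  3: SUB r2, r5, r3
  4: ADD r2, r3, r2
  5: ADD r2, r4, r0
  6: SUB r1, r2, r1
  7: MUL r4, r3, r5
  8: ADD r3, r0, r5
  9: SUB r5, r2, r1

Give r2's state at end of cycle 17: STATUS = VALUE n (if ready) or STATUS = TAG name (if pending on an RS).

  c1: issue MUL r1<-Mul1  regs: r0:1,r1:Mul1,r2:2,r3:5,r4:5,r5:6
  c2: issue MUL r4<-Mul2  regs: r0:1,r1:Mul1,r2:2,r3:5,r4:Mul2,r5:6
  c3: issue ADD r1<-Add1  regs: r0:1,r1:Add1,r2:2,r3:5,r4:Mul2,r5:6
  c4: issue SUB r2<-Add2  regs: r0:1,r1:Add1,r2:Add2,r3:5,r4:Mul2,r5:6
  c5: stall  regs: r0:1,r1:Add1,r2:Add2,r3:5,r4:Mul2,r5:6
  c6: CDB Add1=6; issue ADD r2<-Add1  regs: r0:1,r1:6,r2:Add1,r3:5,r4:Mul2,r5:6
  c7: CDB Add2=1; issue ADD r2<-Add2  regs: r0:1,r1:6,r2:Add2,r3:5,r4:Mul2,r5:6
  c8: CDB Mul1=40; stall  regs: r0:1,r1:6,r2:Add2,r3:5,r4:Mul2,r5:6
  c9: CDB Mul2=6; stall  regs: r0:1,r1:6,r2:Add2,r3:5,r4:6,r5:6
  c10: CDB Add1=6; issue SUB r1<-Add1  regs: r0:1,r1:Add1,r2:Add2,r3:5,r4:6,r5:6
  c11: issue MUL r4<-Mul1  regs: r0:1,r1:Add1,r2:Add2,r3:5,r4:Mul1,r5:6
  c12: CDB Add2=7; issue ADD r3<-Add2  regs: r0:1,r1:Add1,r2:7,r3:Add2,r4:Mul1,r5:6
  c13: stall  regs: r0:1,r1:Add1,r2:7,r3:Add2,r4:Mul1,r5:6
  c14: stall  regs: r0:1,r1:Add1,r2:7,r3:Add2,r4:Mul1,r5:6
  c15: CDB Add1=1; issue SUB r5<-Add1  regs: r0:1,r1:1,r2:7,r3:Add2,r4:Mul1,r5:Add1
  c16: CDB Add2=7  regs: r0:1,r1:1,r2:7,r3:7,r4:Mul1,r5:Add1
  c17: CDB Mul1=30  regs: r0:1,r1:1,r2:7,r3:7,r4:30,r5:Add1

STATUS = VALUE 7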